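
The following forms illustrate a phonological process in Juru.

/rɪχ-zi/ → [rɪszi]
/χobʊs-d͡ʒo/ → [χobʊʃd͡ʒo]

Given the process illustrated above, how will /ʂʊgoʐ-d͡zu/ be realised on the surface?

The data show regressive place assimilation: /χ/ → [s] before /z/; /s/ → [ʃ] before /d͡ʒ/. In each pair only place changes, matching the following consonant, while manner and voice stay constant.
The rule targets /ʐ/ (voiced retroflex fricative), which sits before the trigger /d͡z/ (alveolar).
A voiced alveolar fricative is [z], so the surface segment is [z].

[ʂʊgozd͡zu]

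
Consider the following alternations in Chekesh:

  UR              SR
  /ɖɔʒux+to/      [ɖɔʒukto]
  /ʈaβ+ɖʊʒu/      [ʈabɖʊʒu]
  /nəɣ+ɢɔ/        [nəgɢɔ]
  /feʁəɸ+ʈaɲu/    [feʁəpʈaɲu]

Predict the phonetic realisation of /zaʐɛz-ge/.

[zaʐɛdge]

The data show regressive manner assimilation: /x/ → [k] before /t/; /β/ → [b] before /ɖ/; /ɣ/ → [g] before /ɢ/; /ɸ/ → [p] before /ʈ/. In each pair only manner changes, matching the following consonant, while place and voice stay constant.
The rule targets /z/ (voiced alveolar fricative), which sits before the trigger /g/ (stop).
A voiced alveolar stop is [d], so the surface segment is [d].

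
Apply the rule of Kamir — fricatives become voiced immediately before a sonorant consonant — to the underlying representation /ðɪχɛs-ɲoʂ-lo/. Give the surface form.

/s/ is a voiceless alveolar fricative. The following trigger /ɲ/ is voiced, so /s/ must become voiced as well.
A voiced alveolar fricative is [z], so the surface segment is [z].
At the second juncture, /ʂ/ likewise becomes [ʐ] adjacent to /l/.

[ðɪχɛzɲoʐlo]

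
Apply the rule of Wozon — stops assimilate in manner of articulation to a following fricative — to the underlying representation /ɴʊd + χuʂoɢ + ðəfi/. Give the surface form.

/d/ is a voiced alveolar stop. The following trigger /χ/ is a fricative, so /d/ must become a fricative as well.
Changing only its manner to fricative gives [z] — the voiced alveolar fricative.
At the second juncture, /ɢ/ likewise becomes [ʁ] adjacent to /ð/.

[ɴʊzχuʂoʁðəfi]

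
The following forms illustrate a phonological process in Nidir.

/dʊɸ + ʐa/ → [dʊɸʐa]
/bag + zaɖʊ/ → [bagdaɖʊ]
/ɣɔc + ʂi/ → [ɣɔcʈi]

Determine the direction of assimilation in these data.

Comparing underlying and surface forms, /z/ → [d] is the alternation; the neighbouring /g/ is constant.
The change fricative → stop matches the manner of the preceding /g/, identifying this as manner assimilation.
The other alternating form patterns the same way: /ʂ/ → [ʈ] after /c/ (fricative → stop, matching a stop) — only manner changes, and always toward the preceding segment.
Nothing changes in [dʊɸʐa]: there the adjacent consonants already agree in manner (/ʐ/ and /ɸ/ are both fricatives), so this form is consistent with the same rule.
The trigger is the preceding segment, so the direction is progressive (perseverative).

progressive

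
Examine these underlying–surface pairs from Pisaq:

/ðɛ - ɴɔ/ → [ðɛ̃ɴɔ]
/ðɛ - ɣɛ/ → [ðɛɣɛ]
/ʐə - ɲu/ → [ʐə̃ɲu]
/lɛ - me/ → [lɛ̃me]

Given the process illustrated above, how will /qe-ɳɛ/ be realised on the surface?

The data show regressive nasality assimilation (vowel nasalisation): /ɛ/ → [ɛ̃] before /ɴ/; /ə/ → [ə̃] before /ɲ/; /ɛ/ → [ɛ̃] before /m/ — a vowel is nasalised by an immediately following nasal consonant.
No change occurs in [ðɛɣɛ] because the vowel at the boundary is adjacent to an oral consonant, not a nasal (/ɛ/ next to /ɣ/).
/e/ sits next to the nasal /ɳ/ and is therefore nasalised to [ẽ].

[qẽɳɛ]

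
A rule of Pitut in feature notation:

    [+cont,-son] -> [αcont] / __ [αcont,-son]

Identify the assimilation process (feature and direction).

The shared variable α links the value of [cont] on the target to that of the neighbouring obstruent. [cont] distinguishes stops from fricatives — a manner-of-articulation feature — so this is manner assimilation.
The conditioning segment sits to the right of the focus bar, meaning the trigger follows the segment that changes — regressive assimilation.

regressive manner assimilation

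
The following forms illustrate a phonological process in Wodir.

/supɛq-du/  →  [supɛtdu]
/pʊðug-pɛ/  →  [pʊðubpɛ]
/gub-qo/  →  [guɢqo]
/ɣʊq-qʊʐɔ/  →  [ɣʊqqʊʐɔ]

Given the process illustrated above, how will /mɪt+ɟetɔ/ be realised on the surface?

[mɪcɟetɔ]

The data show regressive place assimilation: /q/ → [t] before /d/; /g/ → [b] before /p/; /b/ → [ɢ] before /q/. In each pair only place changes, matching the following consonant, while manner and voice stay constant.
No alternation appears in [ɣʊqqʊʐɔ]: there the adjacent consonants already agree in place (/q/ and /q/ are both uvular), so this form is consistent with the same rule.
The rule targets /t/ (voiceless alveolar stop), which sits before the trigger /ɟ/ (palatal).
The voiceless palatal stop is [c], so /t/ → [c].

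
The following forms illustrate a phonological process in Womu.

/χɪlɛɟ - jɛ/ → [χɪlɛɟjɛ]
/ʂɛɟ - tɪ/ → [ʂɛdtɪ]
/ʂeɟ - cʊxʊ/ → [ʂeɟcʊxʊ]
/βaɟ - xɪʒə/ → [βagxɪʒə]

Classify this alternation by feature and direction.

The segment that alternates is /ɟ/, which surfaces as [d] when adjacent to /t/.
The change palatal → alveolar matches the place of the following /t/, identifying this as place assimilation.
Manner and voice are unchanged, so the assimilation is partial, not total.
The other alternating form patterns the same way: /ɟ/ → [g] before /x/ (palatal → velar, matching velar) — only place changes, and always toward the following segment.
No alternation appears in [χɪlɛɟjɛ], [ʂeɟcʊxʊ]: there the adjacent consonants already agree in place (/ɟ/ and /j/ are both palatal; /ɟ/ and /c/ are both palatal), so these forms are consistent with the same rule.
The trigger is the following segment, so the direction is regressive (anticipatory).

regressive place assimilation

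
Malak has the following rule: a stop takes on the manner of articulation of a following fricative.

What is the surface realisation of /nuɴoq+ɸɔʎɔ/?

/q/ is a voiceless uvular stop. The following trigger /ɸ/ is a fricative, so /q/ must become a fricative as well.
The voiceless uvular fricative is [χ], so /q/ → [χ].

[nuɴoχɸɔʎɔ]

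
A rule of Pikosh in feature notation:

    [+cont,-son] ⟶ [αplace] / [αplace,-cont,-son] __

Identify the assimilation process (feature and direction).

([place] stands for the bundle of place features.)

The rule copies the place features (abbreviated [place]) from the environment onto the target, so the assimilating feature is place.
Since the environment is written before the underscore, the trigger precedes the target; the direction is progressive.

progressive place assimilation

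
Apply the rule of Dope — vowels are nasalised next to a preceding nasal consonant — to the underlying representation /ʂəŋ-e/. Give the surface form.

/e/ sits next to the nasal /ŋ/ and is therefore nasalised to [ẽ].

[ʂəŋẽ]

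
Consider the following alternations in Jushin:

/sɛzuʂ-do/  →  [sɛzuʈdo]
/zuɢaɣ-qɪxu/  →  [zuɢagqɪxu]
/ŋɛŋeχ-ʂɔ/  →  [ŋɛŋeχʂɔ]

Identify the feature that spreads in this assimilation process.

The segment that alternates is /ʂ/, which surfaces as [ʈ] when adjacent to /d/.
/ʂ/ is a fricative while /d/ is a stop; the output [ʈ] is a stop, matching the trigger — so the feature that spreads is manner.
The same holds elsewhere in the data: /ɣ/ → [g] before /q/ (fricative → stop, matching a stop) — only manner changes, and always toward the following segment.
Nothing changes in [ŋɛŋeχʂɔ]: there the adjacent consonants already agree in manner (/χ/ and /ʂ/ are both fricatives), so this form is consistent with the same rule.

manner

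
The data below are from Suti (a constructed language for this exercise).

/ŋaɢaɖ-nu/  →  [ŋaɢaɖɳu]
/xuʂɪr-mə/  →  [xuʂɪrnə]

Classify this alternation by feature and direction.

progressive place assimilation

Underlying /n/ is realised as [ɳ] next to /ɖ/; /ɖ/ itself does not change.
The change alveolar → retroflex matches the place of the preceding /ɖ/, identifying this as place assimilation.
Manner and voice are unchanged, so the assimilation is partial, not total.
The other alternating form patterns the same way: /m/ → [n] after /r/ (bilabial → alveolar, matching alveolar) — only place changes, and always toward the preceding segment.
Since the segment that changes follows the conditioning segment, the assimilation is progressive.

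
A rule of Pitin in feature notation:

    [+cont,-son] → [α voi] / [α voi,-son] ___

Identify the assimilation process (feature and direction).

progressive voicing assimilation

The rule copies [voi] from the environment onto the target, so the assimilating feature is voicing.
Since the environment is written before the underscore, the trigger precedes the target; the direction is progressive.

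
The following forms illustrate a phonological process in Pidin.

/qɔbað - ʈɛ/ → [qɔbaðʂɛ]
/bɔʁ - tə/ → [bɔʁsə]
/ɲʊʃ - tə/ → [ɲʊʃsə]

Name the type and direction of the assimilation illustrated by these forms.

progressive manner assimilation

Underlying /ʈ/ is realised as [ʂ] next to /ð/; /ð/ itself does not change.
The change stop → fricative matches the manner of the preceding /ð/, identifying this as manner assimilation.
Place and voice are unchanged, so the assimilation is partial, not total.
The other alternating forms pattern the same way: /t/ → [s] after /ʁ/ (stop → fricative, matching a fricative); /t/ → [s] after /ʃ/ (stop → fricative, matching a fricative) — only manner changes, and always toward the preceding segment.
Since the segment that changes follows the conditioning segment, the assimilation is progressive.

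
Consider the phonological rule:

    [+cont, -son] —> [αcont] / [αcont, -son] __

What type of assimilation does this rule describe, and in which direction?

The rule copies [cont] (continuancy) from the environment onto the target fricatives; since [±cont] encodes the stop/fricative manner contrast, the assimilating dimension is manner.
Since the environment is written before the underscore, the trigger precedes the target; the direction is progressive.

progressive manner assimilation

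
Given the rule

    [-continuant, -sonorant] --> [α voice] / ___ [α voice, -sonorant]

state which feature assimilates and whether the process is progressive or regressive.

regressive voicing assimilation

The shared variable α links the value of [voice] on the target to the same value on the neighbouring segment, so voicing is the feature that assimilates.
The conditioning segment sits to the right of the focus bar, meaning the trigger follows the segment that changes — regressive assimilation.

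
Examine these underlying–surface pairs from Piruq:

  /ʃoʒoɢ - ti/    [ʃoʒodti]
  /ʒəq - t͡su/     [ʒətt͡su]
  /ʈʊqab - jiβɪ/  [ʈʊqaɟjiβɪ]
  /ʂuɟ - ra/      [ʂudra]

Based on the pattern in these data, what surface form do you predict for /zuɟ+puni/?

The data show regressive place assimilation: /ɢ/ → [d] before /t/; /q/ → [t] before /t͡s/; /b/ → [ɟ] before /j/; /ɟ/ → [d] before /r/. In each pair only place changes, matching the following consonant, while manner and voice stay constant.
The rule targets /ɟ/ (voiced palatal stop), which sits before the trigger /p/ (bilabial).
A voiced bilabial stop is [b], so the surface segment is [b].

[zubpuni]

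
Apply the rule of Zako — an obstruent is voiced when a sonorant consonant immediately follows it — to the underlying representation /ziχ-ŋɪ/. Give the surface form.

[ziʁŋɪ]

/χ/ is a voiceless uvular fricative. The following trigger /ŋ/ is voiced, so /χ/ must become voiced as well.
The voiced uvular fricative is [ʁ], so /χ/ → [ʁ].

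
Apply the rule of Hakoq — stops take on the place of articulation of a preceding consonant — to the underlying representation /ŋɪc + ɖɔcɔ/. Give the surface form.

The rule targets /ɖ/ (voiced retroflex stop), which sits after the trigger /c/ (palatal).
Changing only its place to palatal gives [ɟ] — the voiced palatal stop.

[ŋɪcɟɔcɔ]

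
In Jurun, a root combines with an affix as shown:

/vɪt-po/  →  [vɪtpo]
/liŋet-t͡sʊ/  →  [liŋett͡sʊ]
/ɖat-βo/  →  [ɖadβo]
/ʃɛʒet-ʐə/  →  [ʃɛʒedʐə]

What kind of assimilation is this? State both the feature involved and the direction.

regressive voicing assimilation

Underlying /t/ is realised as [d] next to /β/; /β/ itself does not change.
/t/ is voiceless while /β/ is voiced; the output [d] is voiced, matching the trigger — so the feature that spreads is voicing.
Place and manner are unchanged, so the assimilation is partial, not total.
The other alternating form patterns the same way: /t/ → [d] before /ʐ/ (voiceless → voiced, matching voiced) — only voicing changes, and always toward the following segment.
No alternation appears in [vɪtpo], [liŋett͡sʊ]: there the adjacent consonants already agree in voicing (/t/ and /p/ are both voiceless; /t/ and /t͡s/ are both voiceless), so these forms are consistent with the same rule.
The trigger is the following segment, so the direction is regressive (anticipatory).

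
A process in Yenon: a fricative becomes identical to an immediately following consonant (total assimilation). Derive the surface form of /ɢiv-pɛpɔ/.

/v/ is the segment targeted by the rule; it sits immediately before /p/, so it assimilates completely and surfaces as [p].

[ɢippɛpɔ]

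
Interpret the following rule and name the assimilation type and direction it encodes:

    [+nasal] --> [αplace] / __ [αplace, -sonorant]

regressive place assimilation

The rule copies the place features (abbreviated [place]) from the environment onto the target, so the assimilating feature is place.
Since the environment is written after the underscore, the trigger follows the target; the direction is regressive.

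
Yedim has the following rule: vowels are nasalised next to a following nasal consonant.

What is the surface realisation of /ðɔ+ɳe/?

[ðɔ̃ɳe]

/ɔ/ sits next to the nasal /ɳ/ and is therefore nasalised to [ɔ̃].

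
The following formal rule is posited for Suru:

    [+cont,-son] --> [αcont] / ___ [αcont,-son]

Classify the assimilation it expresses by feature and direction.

The rule copies [cont] (continuancy) from the environment onto the target fricatives; since [±cont] encodes the stop/fricative manner contrast, the assimilating dimension is manner.
Since the environment is written after the underscore, the trigger follows the target; the direction is regressive.

regressive manner assimilation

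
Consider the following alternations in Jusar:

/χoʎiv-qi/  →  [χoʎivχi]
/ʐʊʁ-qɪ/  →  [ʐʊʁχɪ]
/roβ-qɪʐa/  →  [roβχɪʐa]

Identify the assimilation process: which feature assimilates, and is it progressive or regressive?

The segment that alternates is /q/, which surfaces as [χ] when adjacent to /v/.
/q/ is a stop while /v/ is a fricative; the output [χ] is a fricative, matching the trigger — so the feature that spreads is manner.
Place and voice are unchanged, so the assimilation is partial, not total.
Checking the remaining alternations: /q/ → [χ] after /ʁ/ (stop → fricative, matching a fricative); /q/ → [χ] after /β/ (stop → fricative, matching a fricative) — only manner changes, and always toward the preceding segment.
Since the segment that changes follows the conditioning segment, the assimilation is progressive.

progressive manner assimilation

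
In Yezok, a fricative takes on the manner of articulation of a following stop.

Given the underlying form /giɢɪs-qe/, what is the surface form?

/s/ is a voiceless alveolar fricative. The following trigger /q/ is a stop, so /s/ must become a stop as well.
A voiceless alveolar stop is [t], so the surface segment is [t].

[giɢɪtqe]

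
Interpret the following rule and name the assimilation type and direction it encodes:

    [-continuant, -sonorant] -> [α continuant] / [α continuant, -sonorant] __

The rule copies [continuant] (continuancy) from the environment onto the target stops; since [±continuant] encodes the stop/fricative manner contrast, the assimilating dimension is manner.
Since the environment is written before the underscore, the trigger precedes the target; the direction is progressive.

progressive manner assimilation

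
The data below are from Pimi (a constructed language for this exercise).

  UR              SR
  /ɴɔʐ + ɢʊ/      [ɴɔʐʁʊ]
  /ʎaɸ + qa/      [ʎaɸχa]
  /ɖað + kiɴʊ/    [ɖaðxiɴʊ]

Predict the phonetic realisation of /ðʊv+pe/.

[ðʊvɸe]

The data show progressive manner assimilation: /ɢ/ → [ʁ] after /ʐ/; /q/ → [χ] after /ɸ/; /k/ → [x] after /ð/. In each pair only manner changes, matching the preceding consonant, while place and voice stay constant.
The rule targets /p/ (voiceless bilabial stop), which sits after the trigger /v/ (fricative).
A voiceless bilabial fricative is [ɸ], so the surface segment is [ɸ].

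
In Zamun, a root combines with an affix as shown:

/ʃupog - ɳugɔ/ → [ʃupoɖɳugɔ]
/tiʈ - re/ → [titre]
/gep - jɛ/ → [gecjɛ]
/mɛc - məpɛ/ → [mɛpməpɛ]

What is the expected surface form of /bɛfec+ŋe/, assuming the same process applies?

[bɛfekŋe]

The data show regressive place assimilation: /g/ → [ɖ] before /ɳ/; /ʈ/ → [t] before /r/; /p/ → [c] before /j/; /c/ → [p] before /m/. In each pair only place changes, matching the following consonant, while manner and voice stay constant.
/c/ is a voiceless palatal stop. The following trigger /ŋ/ is velar, so /c/ must become velar as well.
A voiceless velar stop is [k], so the surface segment is [k].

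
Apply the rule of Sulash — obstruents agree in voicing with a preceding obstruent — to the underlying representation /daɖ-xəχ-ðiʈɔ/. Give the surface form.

/x/ is a voiceless velar fricative. The preceding trigger /ɖ/ is voiced, so /x/ must become voiced as well.
A voiced velar fricative is [ɣ], so the surface segment is [ɣ].
At the second juncture, /ð/ likewise becomes [θ] adjacent to /χ/.

[daɖɣəχθiʈɔ]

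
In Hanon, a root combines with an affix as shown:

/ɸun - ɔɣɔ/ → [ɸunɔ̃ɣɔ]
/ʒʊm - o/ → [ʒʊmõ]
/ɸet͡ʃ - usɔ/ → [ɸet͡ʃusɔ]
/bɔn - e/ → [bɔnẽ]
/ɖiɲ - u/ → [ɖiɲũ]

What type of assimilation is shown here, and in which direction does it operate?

progressive nasality assimilation (vowel nasalisation)

The vowel /ɔ/ surfaces as nasalised [ɔ̃] next to the preceding nasal /n/ — it has acquired the [+nasal] feature of its neighbour.
The other forms show the same pattern: /o/ → [õ] after /m/; /e/ → [ẽ] after /n/; /u/ → [ũ] after /ɲ/ — each time a vowel is nasalised next to a preceding nasal.
No change occurs in [ɸet͡ʃusɔ] because the vowel at the boundary is adjacent to an oral consonant, not a nasal (/u/ next to /t͡ʃ/).
Because the conditioning nasal is to the left of the vowel that changes, the process is progressive (perseverative).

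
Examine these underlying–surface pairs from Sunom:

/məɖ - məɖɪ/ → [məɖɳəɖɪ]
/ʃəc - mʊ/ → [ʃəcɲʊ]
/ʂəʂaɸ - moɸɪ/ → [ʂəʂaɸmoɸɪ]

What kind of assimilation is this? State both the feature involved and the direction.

progressive place assimilation

Comparing underlying and surface forms, /m/ → [ɳ] is the alternation; the neighbouring /ɖ/ is constant.
/m/ is bilabial while /ɖ/ is retroflex; the output [ɳ] is retroflex, matching the trigger — so the feature that spreads is place.
Manner and voice are unchanged, so the assimilation is partial, not total.
Checking the remaining alternation: /m/ → [ɲ] after /c/ (bilabial → palatal, matching palatal) — only place changes, and always toward the preceding segment.
No alternation appears in [ʂəʂaɸmoɸɪ]: there the adjacent consonants already agree in place (/m/ and /ɸ/ are both bilabial), so this form is consistent with the same rule.
Since the segment that changes follows the conditioning segment, the assimilation is progressive.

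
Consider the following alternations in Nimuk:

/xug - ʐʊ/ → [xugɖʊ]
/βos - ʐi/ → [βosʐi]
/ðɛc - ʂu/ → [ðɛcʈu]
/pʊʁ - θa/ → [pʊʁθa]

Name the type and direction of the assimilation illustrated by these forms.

progressive manner assimilation

Comparing underlying and surface forms, /ʐ/ → [ɖ] is the alternation; the neighbouring /g/ is constant.
/ʐ/ is a fricative while /g/ is a stop; the output [ɖ] is a stop, matching the trigger — so the feature that spreads is manner.
Place and voice are unchanged, so the assimilation is partial, not total.
Checking the remaining alternation: /ʂ/ → [ʈ] after /c/ (fricative → stop, matching a stop) — only manner changes, and always toward the preceding segment.
No alternation appears in [βosʐi], [pʊʁθa]: there the adjacent consonants already agree in manner (/ʐ/ and /s/ are both fricatives; /θ/ and /ʁ/ are both fricatives), so these forms are consistent with the same rule.
Since the segment that changes follows the conditioning segment, the assimilation is progressive.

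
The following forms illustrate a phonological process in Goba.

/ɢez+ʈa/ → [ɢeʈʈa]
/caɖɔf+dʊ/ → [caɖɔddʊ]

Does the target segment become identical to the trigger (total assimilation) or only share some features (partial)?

Comparing underlying and surface forms, /z/ → [ʈ] is the alternation; the neighbouring /ʈ/ is constant.
The output [ʈ] is identical to the trigger /ʈ/ — every feature (place, manner, voicing) has been copied — so this is total assimilation.
The other form behaves the same way: /f/ → [d] before /d/ — in each case the output is a copy of the following consonant.

total assimilation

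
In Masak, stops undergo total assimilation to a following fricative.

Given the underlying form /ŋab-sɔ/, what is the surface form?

[ŋassɔ]

/b/ is the segment targeted by the rule; it sits immediately before /s/, so it assimilates completely and surfaces as [s].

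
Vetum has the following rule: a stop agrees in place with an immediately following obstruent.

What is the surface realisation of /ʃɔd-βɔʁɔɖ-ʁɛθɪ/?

/d/ is a voiced alveolar stop. The following trigger /β/ is bilabial, so /d/ must become bilabial as well.
The voiced bilabial stop is [b], so /d/ → [b].
At the second juncture, /ɖ/ likewise becomes [ɢ] adjacent to /ʁ/.

[ʃɔbβɔʁɔɢʁɛθɪ]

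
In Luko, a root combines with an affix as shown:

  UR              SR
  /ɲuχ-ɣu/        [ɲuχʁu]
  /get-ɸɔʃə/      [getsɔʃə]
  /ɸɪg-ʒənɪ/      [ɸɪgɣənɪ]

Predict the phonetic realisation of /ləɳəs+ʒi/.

The data show progressive place assimilation: /ɣ/ → [ʁ] after /χ/; /ɸ/ → [s] after /t/; /ʒ/ → [ɣ] after /g/. In each pair only place changes, matching the preceding consonant, while manner and voice stay constant.
The rule targets /ʒ/ (voiced postalveolar fricative), which sits after the trigger /s/ (alveolar).
A voiced alveolar fricative is [z], so the surface segment is [z].

[ləɳəszi]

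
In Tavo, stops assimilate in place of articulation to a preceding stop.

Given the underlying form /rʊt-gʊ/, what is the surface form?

[rʊtdʊ]

The rule targets /g/ (voiced velar stop), which sits after the trigger /t/ (alveolar).
The voiced alveolar stop is [d], so /g/ → [d].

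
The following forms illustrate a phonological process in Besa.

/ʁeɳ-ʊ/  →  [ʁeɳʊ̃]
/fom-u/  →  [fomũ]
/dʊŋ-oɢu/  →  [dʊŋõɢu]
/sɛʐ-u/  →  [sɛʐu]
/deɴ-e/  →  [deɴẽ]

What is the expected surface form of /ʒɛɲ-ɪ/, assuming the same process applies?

[ʒɛɲɪ̃]

The data show progressive nasality assimilation (vowel nasalisation): /ʊ/ → [ʊ̃] after /ɳ/; /u/ → [ũ] after /m/; /o/ → [õ] after /ŋ/; /e/ → [ẽ] after /ɴ/ — a vowel is nasalised by an immediately preceding nasal consonant.
No change occurs in [sɛʐu] because the vowel at the boundary is adjacent to an oral consonant, not a nasal (/u/ next to /ʐ/).
The vowel /ɪ/ is adjacent to the preceding nasal /ɲ/, so it acquires [+nasal] and surfaces as [ɪ̃].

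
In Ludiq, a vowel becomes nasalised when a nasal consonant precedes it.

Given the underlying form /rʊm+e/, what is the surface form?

[rʊmẽ]

/e/ sits next to the nasal /m/ and is therefore nasalised to [ẽ].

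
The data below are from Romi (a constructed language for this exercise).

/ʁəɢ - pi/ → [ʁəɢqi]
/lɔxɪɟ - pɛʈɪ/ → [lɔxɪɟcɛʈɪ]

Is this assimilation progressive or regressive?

The segment that alternates is /p/, which surfaces as [q] when adjacent to /ɢ/.
The change bilabial → uvular matches the place of the preceding /ɢ/, identifying this as place assimilation.
The same holds elsewhere in the data: /p/ → [c] after /ɟ/ (bilabial → palatal, matching palatal) — only place changes, and always toward the preceding segment.
The trigger is the preceding segment, so the direction is progressive (perseverative).

progressive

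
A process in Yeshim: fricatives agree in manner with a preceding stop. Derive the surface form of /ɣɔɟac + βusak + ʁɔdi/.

The rule targets /β/ (voiced bilabial fricative), which sits after the trigger /c/ (stop).
Changing only its manner to stop gives [b] — the voiced bilabial stop.
The same rule applies at the second boundary: /ʁ/ → [ɢ] next to /k/.

[ɣɔɟacbusakɢɔdi]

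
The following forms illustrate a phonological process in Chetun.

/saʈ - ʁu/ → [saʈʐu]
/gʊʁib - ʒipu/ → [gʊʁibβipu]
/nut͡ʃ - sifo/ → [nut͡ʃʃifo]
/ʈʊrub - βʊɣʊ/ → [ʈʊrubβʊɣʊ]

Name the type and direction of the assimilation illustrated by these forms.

progressive place assimilation

Comparing underlying and surface forms, /ʁ/ → [ʐ] is the alternation; the neighbouring /ʈ/ is constant.
The change uvular → retroflex matches the place of the preceding /ʈ/, identifying this as place assimilation.
Manner and voice are unchanged, so the assimilation is partial, not total.
The other alternating forms pattern the same way: /ʒ/ → [β] after /b/ (postalveolar → bilabial, matching bilabial); /s/ → [ʃ] after /t͡ʃ/ (alveolar → postalveolar, matching postalveolar) — only place changes, and always toward the preceding segment.
No alternation appears in [ʈʊrubβʊɣʊ]: there the adjacent consonants already agree in place (/β/ and /b/ are both bilabial), so this form is consistent with the same rule.
Since the segment that changes follows the conditioning segment, the assimilation is progressive.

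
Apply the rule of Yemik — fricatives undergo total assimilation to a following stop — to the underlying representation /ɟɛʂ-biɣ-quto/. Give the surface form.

/ʂ/ is the segment targeted by the rule; it sits immediately before /b/, so it assimilates completely and surfaces as [b].
At the second juncture, /ɣ/ likewise becomes [q] adjacent to /q/.

[ɟɛbbiqquto]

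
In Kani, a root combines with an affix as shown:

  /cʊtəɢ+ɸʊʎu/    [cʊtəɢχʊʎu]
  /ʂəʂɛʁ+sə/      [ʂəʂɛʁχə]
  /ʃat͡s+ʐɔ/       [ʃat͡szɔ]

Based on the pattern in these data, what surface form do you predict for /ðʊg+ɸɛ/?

[ðʊgxɛ]

The data show progressive place assimilation: /ɸ/ → [χ] after /ɢ/; /s/ → [χ] after /ʁ/; /ʐ/ → [z] after /t͡s/. In each pair only place changes, matching the preceding consonant, while manner and voice stay constant.
The rule targets /ɸ/ (voiceless bilabial fricative), which sits after the trigger /g/ (velar).
Changing only its place to velar gives [x] — the voiceless velar fricative.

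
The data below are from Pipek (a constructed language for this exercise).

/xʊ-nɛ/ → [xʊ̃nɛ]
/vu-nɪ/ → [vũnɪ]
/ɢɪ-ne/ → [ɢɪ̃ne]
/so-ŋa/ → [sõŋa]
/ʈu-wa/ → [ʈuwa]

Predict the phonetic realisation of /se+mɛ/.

[sẽmɛ]

The data show regressive nasality assimilation (vowel nasalisation): /ʊ/ → [ʊ̃] before /n/; /u/ → [ũ] before /n/; /ɪ/ → [ɪ̃] before /n/; /o/ → [õ] before /ŋ/ — a vowel is nasalised by an immediately following nasal consonant.
No change occurs in [ʈuwa] because the vowel at the boundary is adjacent to an oral consonant, not a nasal (/u/ next to /w/).
/e/ sits next to the nasal /m/ and is therefore nasalised to [ẽ].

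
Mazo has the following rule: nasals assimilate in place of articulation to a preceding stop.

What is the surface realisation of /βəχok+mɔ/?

[βəχokŋɔ]

/m/ is a voiced bilabial nasal. The preceding trigger /k/ is velar, so /m/ must become velar as well.
The voiced velar nasal is [ŋ], so /m/ → [ŋ].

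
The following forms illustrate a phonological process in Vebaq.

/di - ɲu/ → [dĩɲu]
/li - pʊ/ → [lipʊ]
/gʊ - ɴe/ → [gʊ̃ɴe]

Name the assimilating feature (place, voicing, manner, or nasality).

nasality

The vowel /i/ surfaces as nasalised [ĩ] next to the following nasal /ɲ/ — it has acquired the [+nasal] feature of its neighbour.
The other form shows the same pattern: /ʊ/ → [ʊ̃] before /ɴ/ — each time a vowel is nasalised next to a following nasal.
No change occurs in [lipʊ] because the vowel at the boundary is adjacent to an oral consonant, not a nasal (/i/ next to /p/).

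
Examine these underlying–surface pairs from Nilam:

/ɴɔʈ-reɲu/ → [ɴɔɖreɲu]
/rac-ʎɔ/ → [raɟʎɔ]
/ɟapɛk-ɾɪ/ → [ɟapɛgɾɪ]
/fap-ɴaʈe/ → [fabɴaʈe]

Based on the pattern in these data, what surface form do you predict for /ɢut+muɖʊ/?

The data show regressive voicing assimilation: /ʈ/ → [ɖ] before /r/; /c/ → [ɟ] before /ʎ/; /k/ → [g] before /ɾ/; /p/ → [b] before /ɴ/. In each pair only voicing changes, matching the following consonant, while place and manner stay constant.
/t/ is a voiceless alveolar stop. The following trigger /m/ is voiced, so /t/ must become voiced as well.
A voiced alveolar stop is [d], so the surface segment is [d].

[ɢudmuɖʊ]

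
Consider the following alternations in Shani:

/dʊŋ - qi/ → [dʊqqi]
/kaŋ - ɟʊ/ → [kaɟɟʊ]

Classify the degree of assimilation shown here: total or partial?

Comparing underlying and surface forms, /ŋ/ → [q] is the alternation; the neighbouring /q/ is constant.
The output [q] is identical to the trigger /q/ — every feature (place, manner, voicing) has been copied — so this is total assimilation.
The remaining alternation confirms this: /ŋ/ → [ɟ] before /ɟ/ — in each case the output is a copy of the following consonant.

total assimilation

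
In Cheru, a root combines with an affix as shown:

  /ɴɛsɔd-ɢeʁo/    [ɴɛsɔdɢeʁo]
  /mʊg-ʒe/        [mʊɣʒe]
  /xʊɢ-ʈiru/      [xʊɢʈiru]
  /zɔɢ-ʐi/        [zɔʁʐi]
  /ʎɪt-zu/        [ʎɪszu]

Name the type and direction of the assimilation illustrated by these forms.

regressive manner assimilation

Underlying /g/ is realised as [ɣ] next to /ʒ/; /ʒ/ itself does not change.
The change stop → fricative matches the manner of the following /ʒ/, identifying this as manner assimilation.
Place and voice are unchanged, so the assimilation is partial, not total.
The other alternating forms pattern the same way: /ɢ/ → [ʁ] before /ʐ/ (stop → fricative, matching a fricative); /t/ → [s] before /z/ (stop → fricative, matching a fricative) — only manner changes, and always toward the following segment.
Nothing changes in [ɴɛsɔdɢeʁo], [xʊɢʈiru]: there the adjacent consonants already agree in manner (/d/ and /ɢ/ are both stops; /ɢ/ and /ʈ/ are both stops), so these forms are consistent with the same rule.
The trigger is the following segment, so the direction is regressive (anticipatory).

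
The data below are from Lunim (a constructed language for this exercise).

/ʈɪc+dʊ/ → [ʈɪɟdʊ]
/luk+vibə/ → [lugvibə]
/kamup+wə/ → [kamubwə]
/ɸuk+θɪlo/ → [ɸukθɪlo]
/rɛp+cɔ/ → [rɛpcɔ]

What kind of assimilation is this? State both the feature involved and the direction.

regressive voicing assimilation

Underlying /c/ is realised as [ɟ] next to /d/; /d/ itself does not change.
The change voiceless → voiced matches the voicing of the following /d/, identifying this as voicing assimilation.
Place and manner are unchanged, so the assimilation is partial, not total.
Checking the remaining alternations: /k/ → [g] before /v/ (voiceless → voiced, matching voiced); /p/ → [b] before /w/ (voiceless → voiced, matching voiced) — only voicing changes, and always toward the following segment.
Nothing changes in [ɸukθɪlo], [rɛpcɔ]: there the adjacent consonants already agree in voicing (/k/ and /θ/ are both voiceless; /p/ and /c/ are both voiceless), so these forms are consistent with the same rule.
Since the segment that changes precedes the conditioning segment, the assimilation is regressive.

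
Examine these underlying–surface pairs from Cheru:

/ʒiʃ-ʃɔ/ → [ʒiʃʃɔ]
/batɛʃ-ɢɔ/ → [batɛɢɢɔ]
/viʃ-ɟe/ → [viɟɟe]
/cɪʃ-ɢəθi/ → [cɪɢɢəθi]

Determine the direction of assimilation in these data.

regressive

Underlying /ʃ/ is realised as [ɢ] next to /ɢ/; /ɢ/ itself does not change.
The output [ɢ] is identical to the trigger /ɢ/ — every feature (place, manner, voicing) has been copied — so this is total assimilation.
The remaining alternation confirms this: /ʃ/ → [ɟ] before /ɟ/ — in each case the output is a copy of the following consonant.
In [ʒiʃʃɔ] the two consonants at the boundary are already identical (/ʃ/ + /ʃ/), so the rule applies vacuously and nothing changes.
Since the segment that changes precedes the conditioning segment, the assimilation is regressive.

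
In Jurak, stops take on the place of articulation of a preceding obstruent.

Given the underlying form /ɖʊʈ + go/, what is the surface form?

/g/ is a voiced velar stop. The preceding trigger /ʈ/ is retroflex, so /g/ must become retroflex as well.
The voiced retroflex stop is [ɖ], so /g/ → [ɖ].

[ɖʊʈɖo]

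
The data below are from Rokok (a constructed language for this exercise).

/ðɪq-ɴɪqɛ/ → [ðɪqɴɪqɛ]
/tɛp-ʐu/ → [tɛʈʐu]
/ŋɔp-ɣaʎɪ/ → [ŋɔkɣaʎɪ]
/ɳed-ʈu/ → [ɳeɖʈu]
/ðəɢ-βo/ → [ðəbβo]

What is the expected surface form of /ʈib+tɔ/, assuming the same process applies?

The data show regressive place assimilation: /p/ → [ʈ] before /ʐ/; /p/ → [k] before /ɣ/; /d/ → [ɖ] before /ʈ/; /ɢ/ → [b] before /β/. In each pair only place changes, matching the following consonant, while manner and voice stay constant.
Nothing changes in [ðɪqɴɪqɛ]: there the adjacent consonants already agree in place (/q/ and /ɴ/ are both uvular), so this form is consistent with the same rule.
/b/ is a voiced bilabial stop. The following trigger /t/ is alveolar, so /b/ must become alveolar as well.
Changing only its place to alveolar gives [d] — the voiced alveolar stop.

[ʈidtɔ]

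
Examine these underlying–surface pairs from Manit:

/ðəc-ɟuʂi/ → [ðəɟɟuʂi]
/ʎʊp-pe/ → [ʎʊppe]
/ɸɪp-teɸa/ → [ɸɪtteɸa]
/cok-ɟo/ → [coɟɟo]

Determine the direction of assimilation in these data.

regressive

Comparing underlying and surface forms, /c/ → [ɟ] is the alternation; the neighbouring /ɟ/ is constant.
The output [ɟ] is identical to the trigger /ɟ/ — every feature (place, manner, voicing) has been copied — so this is total assimilation.
The other forms behave the same way: /p/ → [t] before /t/; /k/ → [ɟ] before /ɟ/ — in each case the output is a copy of the following consonant.
In [ʎʊppe] the two consonants at the boundary are already identical (/p/ + /p/), so the rule applies vacuously and nothing changes.
The trigger is the following segment, so the direction is regressive (anticipatory).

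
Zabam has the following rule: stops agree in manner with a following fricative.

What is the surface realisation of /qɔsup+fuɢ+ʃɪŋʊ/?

[qɔsuɸfuʁʃɪŋʊ]

/p/ is a voiceless bilabial stop. The following trigger /f/ is a fricative, so /p/ must become a fricative as well.
A voiceless bilabial fricative is [ɸ], so the surface segment is [ɸ].
The same rule applies at the second boundary: /ɢ/ → [ʁ] next to /ʃ/.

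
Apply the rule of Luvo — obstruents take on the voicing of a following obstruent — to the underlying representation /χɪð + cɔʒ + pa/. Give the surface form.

[χɪθcɔʃpa]

The rule targets /ð/ (voiced dental fricative), which sits before the trigger /c/ (voiceless).
Changing only its voicing to voiceless gives [θ] — the voiceless dental fricative.
The same rule applies at the second boundary: /ʒ/ → [ʃ] next to /p/.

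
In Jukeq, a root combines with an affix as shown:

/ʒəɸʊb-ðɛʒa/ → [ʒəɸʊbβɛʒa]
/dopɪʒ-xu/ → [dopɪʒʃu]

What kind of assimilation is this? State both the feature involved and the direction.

progressive place assimilation

Underlying /ð/ is realised as [β] next to /b/; /b/ itself does not change.
The change dental → bilabial matches the place of the preceding /b/, identifying this as place assimilation.
Manner and voice are unchanged, so the assimilation is partial, not total.
The other alternating form patterns the same way: /x/ → [ʃ] after /ʒ/ (velar → postalveolar, matching postalveolar) — only place changes, and always toward the preceding segment.
Since the segment that changes follows the conditioning segment, the assimilation is progressive.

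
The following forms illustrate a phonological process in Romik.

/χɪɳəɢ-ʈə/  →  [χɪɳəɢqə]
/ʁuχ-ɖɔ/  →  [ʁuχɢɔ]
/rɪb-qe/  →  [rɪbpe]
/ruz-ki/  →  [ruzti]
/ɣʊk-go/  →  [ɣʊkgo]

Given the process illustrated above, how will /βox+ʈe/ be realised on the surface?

[βoxke]

The data show progressive place assimilation: /ʈ/ → [q] after /ɢ/; /ɖ/ → [ɢ] after /χ/; /q/ → [p] after /b/; /k/ → [t] after /z/. In each pair only place changes, matching the preceding consonant, while manner and voice stay constant.
No alternation appears in [ɣʊkgo]: there the adjacent consonants already agree in place (/g/ and /k/ are both velar), so this form is consistent with the same rule.
The rule targets /ʈ/ (voiceless retroflex stop), which sits after the trigger /x/ (velar).
A voiceless velar stop is [k], so the surface segment is [k].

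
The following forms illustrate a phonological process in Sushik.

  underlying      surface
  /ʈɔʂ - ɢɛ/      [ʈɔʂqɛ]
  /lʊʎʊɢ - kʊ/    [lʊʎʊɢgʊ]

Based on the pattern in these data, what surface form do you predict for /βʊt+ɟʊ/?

The data show progressive voicing assimilation: /ɢ/ → [q] after /ʂ/; /k/ → [g] after /ɢ/. In each pair only voicing changes, matching the preceding consonant, while place and manner stay constant.
The rule targets /ɟ/ (voiced palatal stop), which sits after the trigger /t/ (voiceless).
A voiceless palatal stop is [c], so the surface segment is [c].

[βʊtcʊ]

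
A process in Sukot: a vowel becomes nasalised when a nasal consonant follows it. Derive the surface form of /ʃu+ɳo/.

[ʃũɳo]

The vowel /u/ is adjacent to the following nasal /ɳ/, so it acquires [+nasal] and surfaces as [ũ].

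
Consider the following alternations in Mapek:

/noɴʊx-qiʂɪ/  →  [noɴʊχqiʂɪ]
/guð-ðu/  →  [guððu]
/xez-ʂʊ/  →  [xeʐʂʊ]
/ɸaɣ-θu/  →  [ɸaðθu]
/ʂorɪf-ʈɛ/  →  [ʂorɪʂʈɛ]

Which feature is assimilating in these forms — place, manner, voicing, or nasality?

place

Comparing underlying and surface forms, /x/ → [χ] is the alternation; the neighbouring /q/ is constant.
The change velar → uvular matches the place of the following /q/, identifying this as place assimilation.
The same holds elsewhere in the data: /z/ → [ʐ] before /ʂ/ (alveolar → retroflex, matching retroflex); /ɣ/ → [ð] before /θ/ (velar → dental, matching dental); /f/ → [ʂ] before /ʈ/ (labiodental → retroflex, matching retroflex) — only place changes, and always toward the following segment.
No alternation appears in [guððu]: there the adjacent consonants already agree in place (/ð/ and /ð/ are both dental), so this form is consistent with the same rule.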